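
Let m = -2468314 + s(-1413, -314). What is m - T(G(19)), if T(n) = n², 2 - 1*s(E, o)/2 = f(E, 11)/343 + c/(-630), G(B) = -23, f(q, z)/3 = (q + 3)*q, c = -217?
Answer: -38644469698/15435 ≈ -2.5037e+6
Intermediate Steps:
f(q, z) = 3*q*(3 + q) (f(q, z) = 3*((q + 3)*q) = 3*((3 + q)*q) = 3*(q*(3 + q)) = 3*q*(3 + q))
s(E, o) = 149/45 - 6*E*(3 + E)/343 (s(E, o) = 4 - 2*((3*E*(3 + E))/343 - 217/(-630)) = 4 - 2*((3*E*(3 + E))*(1/343) - 217*(-1/630)) = 4 - 2*(3*E*(3 + E)/343 + 31/90) = 4 - 2*(31/90 + 3*E*(3 + E)/343) = 4 + (-31/45 - 6*E*(3 + E)/343) = 149/45 - 6*E*(3 + E)/343)
m = -38636304583/15435 (m = -2468314 + (149/45 - 6/343*(-1413)*(3 - 1413)) = -2468314 + (149/45 - 6/343*(-1413)*(-1410)) = -2468314 + (149/45 - 11953980/343) = -2468314 - 537877993/15435 = -38636304583/15435 ≈ -2.5032e+6)
m - T(G(19)) = -38636304583/15435 - 1*(-23)² = -38636304583/15435 - 1*529 = -38636304583/15435 - 529 = -38644469698/15435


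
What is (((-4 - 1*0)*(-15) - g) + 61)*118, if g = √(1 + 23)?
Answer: 14278 - 236*√6 ≈ 13700.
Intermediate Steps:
g = 2*√6 (g = √24 = 2*√6 ≈ 4.8990)
(((-4 - 1*0)*(-15) - g) + 61)*118 = (((-4 - 1*0)*(-15) - 2*√6) + 61)*118 = (((-4 + 0)*(-15) - 2*√6) + 61)*118 = ((-4*(-15) - 2*√6) + 61)*118 = ((60 - 2*√6) + 61)*118 = (121 - 2*√6)*118 = 14278 - 236*√6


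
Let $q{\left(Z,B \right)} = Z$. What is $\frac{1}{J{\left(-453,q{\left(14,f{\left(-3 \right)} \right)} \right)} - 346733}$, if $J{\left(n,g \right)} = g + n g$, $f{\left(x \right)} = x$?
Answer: $- \frac{1}{353061} \approx -2.8324 \cdot 10^{-6}$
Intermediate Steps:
$J{\left(n,g \right)} = g + g n$
$\frac{1}{J{\left(-453,q{\left(14,f{\left(-3 \right)} \right)} \right)} - 346733} = \frac{1}{14 \left(1 - 453\right) - 346733} = \frac{1}{14 \left(-452\right) - 346733} = \frac{1}{-6328 - 346733} = \frac{1}{-353061} = - \frac{1}{353061}$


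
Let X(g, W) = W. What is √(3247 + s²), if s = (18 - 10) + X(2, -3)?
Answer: 2*√818 ≈ 57.201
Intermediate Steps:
s = 5 (s = (18 - 10) - 3 = 8 - 3 = 5)
√(3247 + s²) = √(3247 + 5²) = √(3247 + 25) = √3272 = 2*√818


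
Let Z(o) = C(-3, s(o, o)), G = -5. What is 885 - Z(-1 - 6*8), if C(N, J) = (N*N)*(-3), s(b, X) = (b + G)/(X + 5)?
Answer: 912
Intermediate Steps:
s(b, X) = (-5 + b)/(5 + X) (s(b, X) = (b - 5)/(X + 5) = (-5 + b)/(5 + X))
C(N, J) = -3*N**2 (C(N, J) = N**2*(-3) = -3*N**2)
Z(o) = -27 (Z(o) = -3*(-3)**2 = -3*9 = -27)
885 - Z(-1 - 6*8) = 885 - 1*(-27) = 885 + 27 = 912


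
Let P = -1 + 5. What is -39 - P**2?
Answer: -55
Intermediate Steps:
P = 4
-39 - P**2 = -39 - 1*4**2 = -39 - 1*16 = -39 - 16 = -55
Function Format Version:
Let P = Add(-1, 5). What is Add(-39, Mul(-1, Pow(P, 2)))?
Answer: -55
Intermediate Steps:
P = 4
Add(-39, Mul(-1, Pow(P, 2))) = Add(-39, Mul(-1, Pow(4, 2))) = Add(-39, Mul(-1, 16)) = Add(-39, -16) = -55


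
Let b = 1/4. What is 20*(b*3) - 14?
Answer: 1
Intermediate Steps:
b = ¼ (b = 1*(¼) = ¼ ≈ 0.25000)
20*(b*3) - 14 = 20*((¼)*3) - 14 = 20*(¾) - 14 = 15 - 14 = 1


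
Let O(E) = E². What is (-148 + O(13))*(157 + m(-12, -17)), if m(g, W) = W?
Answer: 2940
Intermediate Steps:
(-148 + O(13))*(157 + m(-12, -17)) = (-148 + 13²)*(157 - 17) = (-148 + 169)*140 = 21*140 = 2940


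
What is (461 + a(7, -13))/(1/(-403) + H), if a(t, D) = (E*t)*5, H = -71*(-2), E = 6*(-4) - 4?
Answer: -69719/19075 ≈ -3.6550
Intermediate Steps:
E = -28 (E = -24 - 4 = -28)
H = 142
a(t, D) = -140*t (a(t, D) = -28*t*5 = -140*t)
(461 + a(7, -13))/(1/(-403) + H) = (461 - 140*7)/(1/(-403) + 142) = (461 - 980)/(-1/403 + 142) = -519/57225/403 = -519*403/57225 = -69719/19075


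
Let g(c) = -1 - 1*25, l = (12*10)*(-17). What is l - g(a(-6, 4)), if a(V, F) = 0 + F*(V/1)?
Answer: -2014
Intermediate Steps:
a(V, F) = F*V (a(V, F) = 0 + F*(V*1) = 0 + F*V = F*V)
l = -2040 (l = 120*(-17) = -2040)
g(c) = -26 (g(c) = -1 - 25 = -26)
l - g(a(-6, 4)) = -2040 - 1*(-26) = -2040 + 26 = -2014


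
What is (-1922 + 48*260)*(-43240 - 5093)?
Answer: -510299814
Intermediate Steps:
(-1922 + 48*260)*(-43240 - 5093) = (-1922 + 12480)*(-48333) = 10558*(-48333) = -510299814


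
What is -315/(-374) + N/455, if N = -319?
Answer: 24019/170170 ≈ 0.14115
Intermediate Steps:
-315/(-374) + N/455 = -315/(-374) - 319/455 = -315*(-1/374) - 319*1/455 = 315/374 - 319/455 = 24019/170170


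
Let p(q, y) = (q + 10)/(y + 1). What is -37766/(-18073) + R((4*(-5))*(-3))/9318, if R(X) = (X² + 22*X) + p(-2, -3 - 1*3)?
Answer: 1101984578/421010535 ≈ 2.6175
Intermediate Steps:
p(q, y) = (10 + q)/(1 + y)
R(X) = -8/5 + X² + 22*X (R(X) = (X² + 22*X) + (10 - 2)/(1 + (-3 - 1*3)) = (X² + 22*X) + 8/(1 + (-3 - 3)) = (X² + 22*X) + 8/(1 - 6) = (X² + 22*X) + 8/(-5) = (X² + 22*X) - ⅕*8 = (X² + 22*X) - 8/5 = -8/5 + X² + 22*X)
-37766/(-18073) + R((4*(-5))*(-3))/9318 = -37766/(-18073) + (-8/5 + ((4*(-5))*(-3))² + 22*((4*(-5))*(-3)))/9318 = -37766*(-1/18073) + (-8/5 + (-20*(-3))² + 22*(-20*(-3)))*(1/9318) = 37766/18073 + (-8/5 + 60² + 22*60)*(1/9318) = 37766/18073 + (-8/5 + 3600 + 1320)*(1/9318) = 37766/18073 + (24592/5)*(1/9318) = 37766/18073 + 12296/23295 = 1101984578/421010535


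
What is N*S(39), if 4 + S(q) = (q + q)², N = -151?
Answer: -918080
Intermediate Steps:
S(q) = -4 + 4*q² (S(q) = -4 + (q + q)² = -4 + (2*q)² = -4 + 4*q²)
N*S(39) = -151*(-4 + 4*39²) = -151*(-4 + 4*1521) = -151*(-4 + 6084) = -151*6080 = -918080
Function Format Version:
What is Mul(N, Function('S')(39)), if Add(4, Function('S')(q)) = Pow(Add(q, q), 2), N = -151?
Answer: -918080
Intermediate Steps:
Function('S')(q) = Add(-4, Mul(4, Pow(q, 2))) (Function('S')(q) = Add(-4, Pow(Add(q, q), 2)) = Add(-4, Pow(Mul(2, q), 2)) = Add(-4, Mul(4, Pow(q, 2))))
Mul(N, Function('S')(39)) = Mul(-151, Add(-4, Mul(4, Pow(39, 2)))) = Mul(-151, Add(-4, Mul(4, 1521))) = Mul(-151, Add(-4, 6084)) = Mul(-151, 6080) = -918080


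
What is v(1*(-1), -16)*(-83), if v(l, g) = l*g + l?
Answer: -1245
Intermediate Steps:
v(l, g) = l + g*l (v(l, g) = g*l + l = l + g*l)
v(1*(-1), -16)*(-83) = ((1*(-1))*(1 - 16))*(-83) = -1*(-15)*(-83) = 15*(-83) = -1245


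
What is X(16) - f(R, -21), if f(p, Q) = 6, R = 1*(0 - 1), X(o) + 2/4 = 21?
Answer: 29/2 ≈ 14.500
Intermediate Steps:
X(o) = 41/2 (X(o) = -1/2 + 21 = 41/2)
R = -1 (R = 1*(-1) = -1)
X(16) - f(R, -21) = 41/2 - 1*6 = 41/2 - 6 = 29/2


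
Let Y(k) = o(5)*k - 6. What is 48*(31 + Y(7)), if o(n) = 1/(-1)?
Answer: 864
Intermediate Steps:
o(n) = -1
Y(k) = -6 - k (Y(k) = -k - 6 = -6 - k)
48*(31 + Y(7)) = 48*(31 + (-6 - 1*7)) = 48*(31 + (-6 - 7)) = 48*(31 - 13) = 48*18 = 864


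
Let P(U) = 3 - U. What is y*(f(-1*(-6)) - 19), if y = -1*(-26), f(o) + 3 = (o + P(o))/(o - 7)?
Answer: -650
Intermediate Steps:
f(o) = -3 + 3/(-7 + o) (f(o) = -3 + (o + (3 - o))/(o - 7) = -3 + 3/(-7 + o))
y = 26
y*(f(-1*(-6)) - 19) = 26*(3*(8 - (-1)*(-6))/(-7 - 1*(-6)) - 19) = 26*(3*(8 - 1*6)/(-7 + 6) - 19) = 26*(3*(8 - 6)/(-1) - 19) = 26*(3*(-1)*2 - 19) = 26*(-6 - 19) = 26*(-25) = -650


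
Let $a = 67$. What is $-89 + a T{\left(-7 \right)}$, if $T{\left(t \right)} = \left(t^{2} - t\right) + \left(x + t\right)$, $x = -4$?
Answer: $2926$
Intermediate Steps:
$T{\left(t \right)} = -4 + t^{2}$ ($T{\left(t \right)} = \left(t^{2} - t\right) + \left(-4 + t\right) = -4 + t^{2}$)
$-89 + a T{\left(-7 \right)} = -89 + 67 \left(-4 + \left(-7\right)^{2}\right) = -89 + 67 \left(-4 + 49\right) = -89 + 67 \cdot 45 = -89 + 3015 = 2926$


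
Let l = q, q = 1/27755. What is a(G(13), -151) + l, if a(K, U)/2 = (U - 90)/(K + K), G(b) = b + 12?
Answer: -1337786/138775 ≈ -9.6400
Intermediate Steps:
G(b) = 12 + b
a(K, U) = (-90 + U)/K (a(K, U) = 2*((U - 90)/(K + K)) = 2*((-90 + U)/((2*K))) = 2*((-90 + U)*(1/(2*K))) = 2*((-90 + U)/(2*K)) = (-90 + U)/K)
q = 1/27755 ≈ 3.6030e-5
l = 1/27755 ≈ 3.6030e-5
a(G(13), -151) + l = (-90 - 151)/(12 + 13) + 1/27755 = -241/25 + 1/27755 = -1337786/138775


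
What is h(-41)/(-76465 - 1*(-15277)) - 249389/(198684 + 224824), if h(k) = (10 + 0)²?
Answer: -3825491233/6478401876 ≈ -0.59050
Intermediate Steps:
h(k) = 100 (h(k) = 10² = 100)
h(-41)/(-76465 - 1*(-15277)) - 249389/(198684 + 224824) = 100/(-76465 - 1*(-15277)) - 249389/(198684 + 224824) = 100/(-76465 + 15277) - 249389/423508 = 100/(-61188) - 249389*1/423508 = 100*(-1/61188) - 249389/423508 = -25/15297 - 249389/423508 = -3825491233/6478401876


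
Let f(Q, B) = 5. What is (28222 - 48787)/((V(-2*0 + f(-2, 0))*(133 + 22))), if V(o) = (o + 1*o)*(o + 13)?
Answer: -457/620 ≈ -0.73710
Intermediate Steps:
V(o) = 2*o*(13 + o) (V(o) = (o + o)*(13 + o) = (2*o)*(13 + o) = 2*o*(13 + o))
(28222 - 48787)/((V(-2*0 + f(-2, 0))*(133 + 22))) = (28222 - 48787)/(((2*(-2*0 + 5)*(13 + (-2*0 + 5)))*(133 + 22))) = -20565*1/(310*(0 + 5)*(13 + (0 + 5))) = -20565*1/(1550*(13 + 5)) = -20565/((2*5*18)*155) = -20565/(180*155) = -20565/27900 = -20565*1/27900 = -457/620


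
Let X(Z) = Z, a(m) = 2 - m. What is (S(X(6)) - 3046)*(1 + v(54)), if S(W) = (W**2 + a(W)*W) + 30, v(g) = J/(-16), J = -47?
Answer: -47313/4 ≈ -11828.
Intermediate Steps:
v(g) = 47/16 (v(g) = -47/(-16) = -47*(-1/16) = 47/16)
S(W) = 30 + W**2 + W*(2 - W) (S(W) = (W**2 + (2 - W)*W) + 30 = (W**2 + W*(2 - W)) + 30 = 30 + W**2 + W*(2 - W))
(S(X(6)) - 3046)*(1 + v(54)) = ((30 + 2*6) - 3046)*(1 + 47/16) = ((30 + 12) - 3046)*(63/16) = (42 - 3046)*(63/16) = -3004*63/16 = -47313/4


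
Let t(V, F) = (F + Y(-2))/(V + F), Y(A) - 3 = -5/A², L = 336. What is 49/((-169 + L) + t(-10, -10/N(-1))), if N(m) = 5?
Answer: 2352/8017 ≈ 0.29338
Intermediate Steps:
Y(A) = 3 - 5/A²
t(V, F) = (7/4 + F)/(F + V) (t(V, F) = (F + (3 - 5/(-2)²))/(V + F) = (F + (3 - 5*¼))/(F + V) = (F + (3 - 5/4))/(F + V) = (F + 7/4)/(F + V) = (7/4 + F)/(F + V))
49/((-169 + L) + t(-10, -10/N(-1))) = 49/((-169 + 336) + (7/4 - 10/5)/(-10/5 - 10)) = 49/(167 + (7/4 - 10*⅕)/(-10*⅕ - 10)) = 49/(167 + (7/4 - 2)/(-2 - 10)) = 49/(167 - ¼/(-12)) = 49/(167 - 1/12*(-¼)) = 49/(167 + 1/48) = 49/(8017/48) = 49*(48/8017) = 2352/8017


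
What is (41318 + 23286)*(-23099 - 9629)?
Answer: -2114359712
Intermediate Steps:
(41318 + 23286)*(-23099 - 9629) = 64604*(-32728) = -2114359712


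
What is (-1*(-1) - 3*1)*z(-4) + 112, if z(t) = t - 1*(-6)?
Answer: 108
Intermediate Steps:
z(t) = 6 + t (z(t) = t + 6 = 6 + t)
(-1*(-1) - 3*1)*z(-4) + 112 = (-1*(-1) - 3*1)*(6 - 4) + 112 = (1 - 3)*2 + 112 = -2*2 + 112 = -4 + 112 = 108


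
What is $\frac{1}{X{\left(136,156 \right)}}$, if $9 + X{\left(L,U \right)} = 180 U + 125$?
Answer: $\frac{1}{28196} \approx 3.5466 \cdot 10^{-5}$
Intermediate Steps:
$X{\left(L,U \right)} = 116 + 180 U$ ($X{\left(L,U \right)} = -9 + \left(180 U + 125\right) = -9 + \left(125 + 180 U\right) = 116 + 180 U$)
$\frac{1}{X{\left(136,156 \right)}} = \frac{1}{116 + 180 \cdot 156} = \frac{1}{116 + 28080} = \frac{1}{28196}$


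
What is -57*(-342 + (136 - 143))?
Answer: 19893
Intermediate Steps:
-57*(-342 + (136 - 143)) = -57*(-342 - 7) = -57*(-349) = 19893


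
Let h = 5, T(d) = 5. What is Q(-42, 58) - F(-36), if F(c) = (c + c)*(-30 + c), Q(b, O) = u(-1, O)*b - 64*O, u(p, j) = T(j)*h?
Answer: -9514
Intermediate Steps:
u(p, j) = 25 (u(p, j) = 5*5 = 25)
Q(b, O) = -64*O + 25*b (Q(b, O) = 25*b - 64*O = -64*O + 25*b)
F(c) = 2*c*(-30 + c) (F(c) = (2*c)*(-30 + c) = 2*c*(-30 + c))
Q(-42, 58) - F(-36) = (-64*58 + 25*(-42)) - 2*(-36)*(-30 - 36) = (-3712 - 1050) - 2*(-36)*(-66) = -4762 - 1*4752 = -4762 - 4752 = -9514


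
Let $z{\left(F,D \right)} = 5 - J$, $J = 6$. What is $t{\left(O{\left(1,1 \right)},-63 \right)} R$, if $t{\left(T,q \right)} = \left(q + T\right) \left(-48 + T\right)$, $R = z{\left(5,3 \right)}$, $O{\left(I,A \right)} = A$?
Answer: $-2914$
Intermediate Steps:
$z{\left(F,D \right)} = -1$ ($z{\left(F,D \right)} = 5 - 6 = -1$)
$R = -1$
$t{\left(T,q \right)} = \left(-48 + T\right) \left(T + q\right)$ ($t{\left(T,q \right)} = \left(T + q\right) \left(-48 + T\right) = \left(-48 + T\right) \left(T + q\right)$)
$t{\left(O{\left(1,1 \right)},-63 \right)} R = \left(1^{2} - 48 - -3024 + 1 \left(-63\right)\right) \left(-1\right) = \left(1 - 48 + 3024 - 63\right) \left(-1\right) = 2914 \left(-1\right) = -2914$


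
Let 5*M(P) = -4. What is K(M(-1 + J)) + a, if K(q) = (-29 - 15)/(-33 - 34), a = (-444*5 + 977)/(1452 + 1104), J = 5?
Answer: 29183/171252 ≈ 0.17041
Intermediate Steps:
a = -1243/2556 (a = (-2220 + 977)/2556 = -1243*1/2556 = -1243/2556 ≈ -0.48631)
M(P) = -⅘ (M(P) = (⅕)*(-4) = -⅘)
K(q) = 44/67 (K(q) = -44/(-67) = -44*(-1/67) = 44/67)
K(M(-1 + J)) + a = 44/67 - 1243/2556 = 29183/171252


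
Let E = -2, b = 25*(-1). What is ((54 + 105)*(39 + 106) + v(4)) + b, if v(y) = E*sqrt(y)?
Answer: 23026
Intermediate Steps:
b = -25
v(y) = -2*sqrt(y)
((54 + 105)*(39 + 106) + v(4)) + b = ((54 + 105)*(39 + 106) - 2*sqrt(4)) - 25 = (159*145 - 2*2) - 25 = (23055 - 4) - 25 = 23051 - 25 = 23026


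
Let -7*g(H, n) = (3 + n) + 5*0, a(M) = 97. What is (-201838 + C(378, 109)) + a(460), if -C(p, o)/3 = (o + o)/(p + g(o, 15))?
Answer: -88363321/438 ≈ -2.0174e+5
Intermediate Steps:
g(H, n) = -3/7 - n/7 (g(H, n) = -((3 + n) + 5*0)/7 = -((3 + n) + 0)/7 = -(3 + n)/7 = -3/7 - n/7)
C(p, o) = -6*o/(-18/7 + p) (C(p, o) = -3*(o + o)/(p + (-3/7 - 1/7*15)) = -3*2*o/(p + (-3/7 - 15/7)) = -3*2*o/(p - 18/7) = -3*2*o/(-18/7 + p) = -6*o/(-18/7 + p))
(-201838 + C(378, 109)) + a(460) = (-201838 - 42*109/(-18 + 7*378)) + 97 = (-201838 - 42*109/(-18 + 2646)) + 97 = (-201838 - 42*109/2628) + 97 = (-201838 - 42*109*1/2628) + 97 = (-201838 - 763/438) + 97 = -88405807/438 + 97 = -88363321/438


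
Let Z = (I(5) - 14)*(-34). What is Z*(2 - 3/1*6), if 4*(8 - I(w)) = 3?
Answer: -3672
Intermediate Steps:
I(w) = 29/4 (I(w) = 8 - ¼*3 = 8 - ¾ = 29/4)
Z = 459/2 (Z = (29/4 - 14)*(-34) = -27/4*(-34) = 459/2 ≈ 229.50)
Z*(2 - 3/1*6) = 459*(2 - 3/1*6)/2 = 459*(2 - 3*1*6)/2 = 459*(2 - 3*6)/2 = 459*(2 - 18)/2 = (459/2)*(-16) = -3672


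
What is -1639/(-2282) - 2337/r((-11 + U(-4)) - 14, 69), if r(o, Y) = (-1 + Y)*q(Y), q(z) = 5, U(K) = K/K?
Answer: -2387887/387940 ≈ -6.1553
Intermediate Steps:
U(K) = 1
r(o, Y) = -5 + 5*Y (r(o, Y) = (-1 + Y)*5 = -5 + 5*Y)
-1639/(-2282) - 2337/r((-11 + U(-4)) - 14, 69) = -1639/(-2282) - 2337/(-5 + 5*69) = -1639*(-1/2282) - 2337/(-5 + 345) = 1639/2282 - 2337/340 = -2387887/387940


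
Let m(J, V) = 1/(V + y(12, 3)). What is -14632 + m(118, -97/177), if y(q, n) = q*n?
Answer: -91815623/6275 ≈ -14632.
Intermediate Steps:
y(q, n) = n*q
m(J, V) = 1/(36 + V) (m(J, V) = 1/(V + 3*12) = 1/(V + 36) = 1/(36 + V))
-14632 + m(118, -97/177) = -14632 + 1/(36 - 97/177) = -14632 + 1/(6275/177) = -14632 + 177/6275 = -91815623/6275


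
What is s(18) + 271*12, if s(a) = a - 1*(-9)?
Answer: 3279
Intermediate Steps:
s(a) = 9 + a (s(a) = a + 9 = 9 + a)
s(18) + 271*12 = (9 + 18) + 271*12 = 27 + 3252 = 3279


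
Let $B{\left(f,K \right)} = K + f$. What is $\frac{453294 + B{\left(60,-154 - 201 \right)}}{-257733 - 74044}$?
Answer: $- \frac{452999}{331777} \approx -1.3654$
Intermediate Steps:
$\frac{453294 + B{\left(60,-154 - 201 \right)}}{-257733 - 74044} = \frac{453294 + \left(\left(-154 - 201\right) + 60\right)}{-257733 - 74044} = \frac{453294 + \left(\left(-154 - 201\right) + 60\right)}{-331777} = \left(453294 + \left(-355 + 60\right)\right) \left(- \frac{1}{331777}\right) = \left(453294 - 295\right) \left(- \frac{1}{331777}\right) = 452999 \left(- \frac{1}{331777}\right) = - \frac{452999}{331777}$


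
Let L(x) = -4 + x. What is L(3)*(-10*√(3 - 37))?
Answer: 10*I*√34 ≈ 58.31*I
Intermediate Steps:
L(3)*(-10*√(3 - 37)) = (-4 + 3)*(-10*√(3 - 37)) = -(-10)*√(-34) = -(-10)*I*√34 = 10*I*√34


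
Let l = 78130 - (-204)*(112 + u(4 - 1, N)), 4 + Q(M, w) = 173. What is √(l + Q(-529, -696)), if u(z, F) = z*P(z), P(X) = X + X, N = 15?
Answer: √104819 ≈ 323.76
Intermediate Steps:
Q(M, w) = 169 (Q(M, w) = -4 + 173 = 169)
P(X) = 2*X
u(z, F) = 2*z² (u(z, F) = z*(2*z) = 2*z²)
l = 104650 (l = 78130 - (-204)*(112 + 2*(4 - 1)²) = 78130 - (-204)*(112 + 2*3²) = 78130 - (-204)*(112 + 2*9) = 78130 - (-204)*(112 + 18) = 78130 - (-204)*130 = 78130 - 1*(-26520) = 78130 + 26520 = 104650)
√(l + Q(-529, -696)) = √(104650 + 169) = √104819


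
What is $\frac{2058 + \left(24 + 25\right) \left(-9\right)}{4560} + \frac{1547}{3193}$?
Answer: $\frac{4072467}{4853360} \approx 0.8391$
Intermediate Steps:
$\frac{2058 + \left(24 + 25\right) \left(-9\right)}{4560} + \frac{1547}{3193} = \left(2058 + 49 \left(-9\right)\right) \frac{1}{4560} + 1547 \cdot \frac{1}{3193} = \left(2058 - 441\right) \frac{1}{4560} + \frac{1547}{3193} = 1617 \cdot \frac{1}{4560} + \frac{1547}{3193} = \frac{539}{1520} + \frac{1547}{3193} = \frac{4072467}{4853360}$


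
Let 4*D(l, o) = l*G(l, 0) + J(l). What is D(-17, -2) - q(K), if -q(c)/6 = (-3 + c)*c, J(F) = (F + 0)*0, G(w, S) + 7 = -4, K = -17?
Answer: 8347/4 ≈ 2086.8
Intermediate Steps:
G(w, S) = -11 (G(w, S) = -7 - 4 = -11)
J(F) = 0 (J(F) = F*0 = 0)
D(l, o) = -11*l/4 (D(l, o) = (l*(-11) + 0)/4 = (-11*l + 0)/4 = (-11*l)/4 = -11*l/4)
q(c) = -6*c*(-3 + c) (q(c) = -6*(-3 + c)*c = -6*c*(-3 + c))
D(-17, -2) - q(K) = -11/4*(-17) - 6*(-17)*(3 - 1*(-17)) = 187/4 - 6*(-17)*(3 + 17) = 187/4 - 6*(-17)*20 = 187/4 - 1*(-2040) = 187/4 + 2040 = 8347/4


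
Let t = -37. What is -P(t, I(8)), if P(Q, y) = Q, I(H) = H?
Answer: 37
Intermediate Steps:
-P(t, I(8)) = -1*(-37) = 37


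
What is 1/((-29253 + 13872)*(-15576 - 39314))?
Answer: 1/844263090 ≈ 1.1845e-9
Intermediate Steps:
1/((-29253 + 13872)*(-15576 - 39314)) = 1/(-15381*(-54890)) = 1/844263090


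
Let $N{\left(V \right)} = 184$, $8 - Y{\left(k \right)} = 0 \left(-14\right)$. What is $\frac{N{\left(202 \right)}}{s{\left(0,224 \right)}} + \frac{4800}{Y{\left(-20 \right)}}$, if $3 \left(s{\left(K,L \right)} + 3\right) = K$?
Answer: $\frac{1616}{3} \approx 538.67$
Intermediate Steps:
$Y{\left(k \right)} = 8$ ($Y{\left(k \right)} = 8 - 0 \left(-14\right) = 8 - 0 = 8 + 0 = 8$)
$s{\left(K,L \right)} = -3 + \frac{K}{3}$
$\frac{N{\left(202 \right)}}{s{\left(0,224 \right)}} + \frac{4800}{Y{\left(-20 \right)}} = \frac{184}{-3 + \frac{1}{3} \cdot 0} + \frac{4800}{8} = \frac{184}{-3 + 0} + 4800 \cdot \frac{1}{8} = \frac{184}{-3} + 600 = 184 \left(- \frac{1}{3}\right) + 600 = - \frac{184}{3} + 600 = \frac{1616}{3}$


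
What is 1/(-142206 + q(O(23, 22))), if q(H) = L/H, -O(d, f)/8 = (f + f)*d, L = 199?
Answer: -8096/1151299975 ≈ -7.0321e-6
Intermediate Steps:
O(d, f) = -16*d*f (O(d, f) = -8*(f + f)*d = -8*2*f*d = -16*d*f)
q(H) = 199/H
1/(-142206 + q(O(23, 22))) = 1/(-142206 + 199/((-16*23*22))) = 1/(-142206 + 199/(-8096)) = 1/(-142206 + 199*(-1/8096)) = 1/(-142206 - 199/8096) = 1/(-1151299975/8096) = -8096/1151299975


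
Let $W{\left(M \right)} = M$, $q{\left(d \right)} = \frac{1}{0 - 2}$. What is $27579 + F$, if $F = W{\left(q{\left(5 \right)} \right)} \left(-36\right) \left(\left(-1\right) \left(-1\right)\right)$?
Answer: $27597$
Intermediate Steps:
$q{\left(d \right)} = - \frac{1}{2}$ ($q{\left(d \right)} = \frac{1}{-2} = - \frac{1}{2}$)
$F = 18$ ($F = \left(- \frac{1}{2}\right) \left(-36\right) \left(\left(-1\right) \left(-1\right)\right) = 18 \cdot 1 = 18$)
$27579 + F = 27579 + 18 = 27597$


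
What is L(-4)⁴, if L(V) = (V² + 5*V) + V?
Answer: 4096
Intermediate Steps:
L(V) = V² + 6*V
L(-4)⁴ = (-4*(6 - 4))⁴ = (-4*2)⁴ = (-8)⁴ = 4096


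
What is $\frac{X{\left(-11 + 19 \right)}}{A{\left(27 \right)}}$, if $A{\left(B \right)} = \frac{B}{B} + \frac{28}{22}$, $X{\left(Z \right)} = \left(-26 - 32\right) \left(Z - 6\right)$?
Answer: $- \frac{1276}{25} \approx -51.04$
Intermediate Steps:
$X{\left(Z \right)} = 348 - 58 Z$ ($X{\left(Z \right)} = - 58 \left(-6 + Z\right) = 348 - 58 Z$)
$A{\left(B \right)} = \frac{25}{11}$ ($A{\left(B \right)} = 1 + 28 \cdot \frac{1}{22} = 1 + \frac{14}{11} = \frac{25}{11}$)
$\frac{X{\left(-11 + 19 \right)}}{A{\left(27 \right)}} = \frac{348 - 58 \left(-11 + 19\right)}{\frac{25}{11}} = \left(348 - 464\right) \frac{11}{25} = \left(-116\right) \frac{11}{25} = - \frac{1276}{25}$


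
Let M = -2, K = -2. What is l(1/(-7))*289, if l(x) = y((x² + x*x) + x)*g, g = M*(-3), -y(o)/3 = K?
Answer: 10404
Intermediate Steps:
y(o) = 6 (y(o) = -3*(-2) = 6)
g = 6 (g = -2*(-3) = 6)
l(x) = 36 (l(x) = 6*6 = 36)
l(1/(-7))*289 = 36*289 = 10404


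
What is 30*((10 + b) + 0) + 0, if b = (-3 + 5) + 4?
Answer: 480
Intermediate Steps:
b = 6 (b = 2 + 4 = 6)
30*((10 + b) + 0) + 0 = 30*((10 + 6) + 0) + 0 = 30*(16 + 0) + 0 = 30*16 + 0 = 480 + 0 = 480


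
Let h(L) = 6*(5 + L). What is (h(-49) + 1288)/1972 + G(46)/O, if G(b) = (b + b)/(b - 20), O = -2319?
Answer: 7694954/14862471 ≈ 0.51774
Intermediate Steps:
h(L) = 30 + 6*L
G(b) = 2*b/(-20 + b) (G(b) = (2*b)/(-20 + b) = 2*b/(-20 + b))
(h(-49) + 1288)/1972 + G(46)/O = ((30 + 6*(-49)) + 1288)/1972 + (2*46/(-20 + 46))/(-2319) = ((30 - 294) + 1288)*(1/1972) + (2*46/26)*(-1/2319) = (-264 + 1288)*(1/1972) + (2*46*(1/26))*(-1/2319) = 1024*(1/1972) + (46/13)*(-1/2319) = 256/493 - 46/30147 = 7694954/14862471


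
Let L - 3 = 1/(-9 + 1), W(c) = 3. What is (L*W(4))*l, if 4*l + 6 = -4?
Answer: -345/16 ≈ -21.563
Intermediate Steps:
l = -5/2 (l = -3/2 + (1/4)*(-4) = -3/2 - 1 = -5/2 ≈ -2.5000)
L = 23/8 (L = 3 + 1/(-9 + 1) = 3 + 1/(-8) = 3 - 1/8 = 23/8 ≈ 2.8750)
(L*W(4))*l = ((23/8)*3)*(-5/2) = (69/8)*(-5/2) = -345/16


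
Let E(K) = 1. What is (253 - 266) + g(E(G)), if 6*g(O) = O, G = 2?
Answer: -77/6 ≈ -12.833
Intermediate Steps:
g(O) = O/6
(253 - 266) + g(E(G)) = (253 - 266) + (⅙)*1 = -13 + ⅙ = -77/6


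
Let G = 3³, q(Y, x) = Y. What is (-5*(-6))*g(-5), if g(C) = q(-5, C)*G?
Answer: -4050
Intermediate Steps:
G = 27
g(C) = -135 (g(C) = -5*27 = -135)
(-5*(-6))*g(-5) = -5*(-6)*(-135) = 30*(-135) = -4050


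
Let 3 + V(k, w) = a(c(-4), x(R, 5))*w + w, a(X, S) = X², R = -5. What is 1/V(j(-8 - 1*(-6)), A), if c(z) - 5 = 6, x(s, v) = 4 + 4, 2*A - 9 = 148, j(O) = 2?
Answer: 1/9574 ≈ 0.00010445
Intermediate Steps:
A = 157/2 (A = 9/2 + (½)*148 = 9/2 + 74 = 157/2 ≈ 78.500)
x(s, v) = 8
c(z) = 11 (c(z) = 5 + 6 = 11)
V(k, w) = -3 + 122*w (V(k, w) = -3 + (11²*w + w) = -3 + (121*w + w) = -3 + 122*w)
1/V(j(-8 - 1*(-6)), A) = 1/(-3 + 122*(157/2)) = 1/(-3 + 9577) = 1/9574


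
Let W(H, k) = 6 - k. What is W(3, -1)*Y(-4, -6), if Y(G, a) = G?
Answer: -28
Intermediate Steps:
W(3, -1)*Y(-4, -6) = (6 - 1*(-1))*(-4) = (6 + 1)*(-4) = 7*(-4) = -28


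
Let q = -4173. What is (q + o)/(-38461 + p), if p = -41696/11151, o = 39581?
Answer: -394834608/428920307 ≈ -0.92053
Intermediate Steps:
p = -41696/11151 (p = -41696*1/11151 = -41696/11151 ≈ -3.7392)
(q + o)/(-38461 + p) = (-4173 + 39581)/(-38461 - 41696/11151) = 35408/(-428920307/11151) = 35408*(-11151/428920307) = -394834608/428920307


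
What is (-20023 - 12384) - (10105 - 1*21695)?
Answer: -20817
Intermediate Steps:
(-20023 - 12384) - (10105 - 1*21695) = -32407 - (10105 - 21695) = -32407 - 1*(-11590) = -32407 + 11590 = -20817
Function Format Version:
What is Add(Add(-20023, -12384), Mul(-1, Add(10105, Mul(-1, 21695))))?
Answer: -20817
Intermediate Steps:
Add(Add(-20023, -12384), Mul(-1, Add(10105, Mul(-1, 21695)))) = Add(-32407, Mul(-1, Add(10105, -21695))) = Add(-32407, Mul(-1, -11590)) = Add(-32407, 11590) = -20817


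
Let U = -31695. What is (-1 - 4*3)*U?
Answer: 412035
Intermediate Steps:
(-1 - 4*3)*U = (-1 - 4*3)*(-31695) = (-1 - 12)*(-31695) = -13*(-31695) = 412035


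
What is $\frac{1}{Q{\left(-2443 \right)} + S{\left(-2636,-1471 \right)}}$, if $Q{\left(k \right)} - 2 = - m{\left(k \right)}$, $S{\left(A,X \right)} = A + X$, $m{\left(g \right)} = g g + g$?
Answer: $- \frac{1}{5969911} \approx -1.6751 \cdot 10^{-7}$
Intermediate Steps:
$m{\left(g \right)} = g + g^{2}$ ($m{\left(g \right)} = g^{2} + g = g + g^{2}$)
$Q{\left(k \right)} = 2 - k \left(1 + k\right)$
$\frac{1}{Q{\left(-2443 \right)} + S{\left(-2636,-1471 \right)}} = \frac{1}{\left(2 - - 2443 \left(1 - 2443\right)\right) - 4107} = \frac{1}{\left(2 - \left(-2443\right) \left(-2442\right)\right) - 4107} = \frac{1}{\left(2 - 5965806\right) - 4107} = \frac{1}{-5965804 - 4107} = \frac{1}{-5969911} = - \frac{1}{5969911}$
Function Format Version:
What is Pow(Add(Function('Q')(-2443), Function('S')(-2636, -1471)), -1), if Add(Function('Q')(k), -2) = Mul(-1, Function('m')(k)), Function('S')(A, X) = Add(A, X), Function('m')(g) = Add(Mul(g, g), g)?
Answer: Rational(-1, 5969911) ≈ -1.6751e-7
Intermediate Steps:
Function('m')(g) = Add(g, Pow(g, 2)) (Function('m')(g) = Add(Pow(g, 2), g) = Add(g, Pow(g, 2)))
Function('Q')(k) = Add(2, Mul(-1, k, Add(1, k))) (Function('Q')(k) = Add(2, Mul(-1, Mul(k, Add(1, k)))) = Add(2, Mul(-1, k, Add(1, k))))
Pow(Add(Function('Q')(-2443), Function('S')(-2636, -1471)), -1) = Pow(Add(Add(2, Mul(-1, -2443, Add(1, -2443))), Add(-2636, -1471)), -1) = Pow(Add(Add(2, Mul(-1, -2443, -2442)), -4107), -1) = Pow(Add(Add(2, -5965806), -4107), -1) = Pow(Add(-5965804, -4107), -1) = Pow(-5969911, -1) = Rational(-1, 5969911)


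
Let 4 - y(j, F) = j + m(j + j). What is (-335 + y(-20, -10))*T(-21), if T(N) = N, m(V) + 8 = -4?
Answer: 6279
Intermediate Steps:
m(V) = -12 (m(V) = -8 - 4 = -12)
y(j, F) = 16 - j (y(j, F) = 4 - (j - 12) = 4 - (-12 + j) = 4 + (12 - j) = 16 - j)
(-335 + y(-20, -10))*T(-21) = (-335 + (16 - 1*(-20)))*(-21) = (-335 + (16 + 20))*(-21) = (-335 + 36)*(-21) = -299*(-21) = 6279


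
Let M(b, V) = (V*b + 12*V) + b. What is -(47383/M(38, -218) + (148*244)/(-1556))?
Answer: 116494123/4225318 ≈ 27.570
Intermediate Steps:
M(b, V) = b + 12*V + V*b (M(b, V) = (12*V + V*b) + b = b + 12*V + V*b)
-(47383/M(38, -218) + (148*244)/(-1556)) = -(47383/(38 + 12*(-218) - 218*38) + (148*244)/(-1556)) = -(47383/(38 - 2616 - 8284) + 36112*(-1/1556)) = -(47383/(-10862) - 9028/389) = -(47383*(-1/10862) - 9028/389) = -(-47383/10862 - 9028/389) = -1*(-116494123/4225318) = 116494123/4225318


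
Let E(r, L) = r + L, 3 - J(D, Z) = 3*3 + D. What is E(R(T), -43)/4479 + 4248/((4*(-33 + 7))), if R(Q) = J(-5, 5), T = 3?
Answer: -2378921/58227 ≈ -40.856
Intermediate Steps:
J(D, Z) = -6 - D (J(D, Z) = 3 - (3*3 + D) = 3 - (9 + D) = 3 + (-9 - D) = -6 - D)
R(Q) = -1 (R(Q) = -6 - 1*(-5) = -6 + 5 = -1)
E(r, L) = L + r
E(R(T), -43)/4479 + 4248/((4*(-33 + 7))) = (-43 - 1)/4479 + 4248/((4*(-33 + 7))) = -44*1/4479 + 4248/((4*(-26))) = -44/4479 + 4248/(-104) = -44/4479 + 4248*(-1/104) = -44/4479 - 531/13 = -2378921/58227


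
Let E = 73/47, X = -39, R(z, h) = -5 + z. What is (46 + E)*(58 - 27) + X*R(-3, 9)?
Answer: 83949/47 ≈ 1786.1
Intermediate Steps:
E = 73/47 (E = 73*(1/47) = 73/47 ≈ 1.5532)
(46 + E)*(58 - 27) + X*R(-3, 9) = (46 + 73/47)*(58 - 27) - 39*(-5 - 3) = (2235/47)*31 - 39*(-8) = 69285/47 + 312 = 83949/47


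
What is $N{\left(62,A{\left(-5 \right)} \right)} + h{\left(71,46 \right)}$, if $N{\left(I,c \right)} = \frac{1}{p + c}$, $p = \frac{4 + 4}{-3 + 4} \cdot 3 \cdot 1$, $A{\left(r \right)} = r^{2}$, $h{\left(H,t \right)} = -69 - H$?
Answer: $- \frac{6859}{49} \approx -139.98$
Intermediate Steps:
$p = 24$ ($p = \frac{8}{1} \cdot 3 \cdot 1 = 8 \cdot 1 \cdot 3 \cdot 1 = 8 \cdot 3 \cdot 1 = 24 \cdot 1 = 24$)
$N{\left(I,c \right)} = \frac{1}{24 + c}$
$N{\left(62,A{\left(-5 \right)} \right)} + h{\left(71,46 \right)} = \frac{1}{24 + \left(-5\right)^{2}} - 140 = \frac{1}{24 + 25} - 140 = \frac{1}{49} - 140 = - \frac{6859}{49}$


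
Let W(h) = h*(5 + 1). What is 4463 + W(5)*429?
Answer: 17333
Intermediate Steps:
W(h) = 6*h (W(h) = h*6 = 6*h)
4463 + W(5)*429 = 4463 + (6*5)*429 = 4463 + 30*429 = 4463 + 12870 = 17333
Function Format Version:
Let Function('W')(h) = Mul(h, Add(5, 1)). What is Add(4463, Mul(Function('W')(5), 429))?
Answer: 17333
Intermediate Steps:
Function('W')(h) = Mul(6, h) (Function('W')(h) = Mul(h, 6) = Mul(6, h))
Add(4463, Mul(Function('W')(5), 429)) = Add(4463, Mul(Mul(6, 5), 429)) = Add(4463, Mul(30, 429)) = Add(4463, 12870) = 17333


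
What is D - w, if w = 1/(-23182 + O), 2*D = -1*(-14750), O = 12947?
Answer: 75483126/10235 ≈ 7375.0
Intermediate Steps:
D = 7375 (D = (-1*(-14750))/2 = (½)*14750 = 7375)
w = -1/10235 (w = 1/(-23182 + 12947) = 1/(-10235) = -1/10235 ≈ -9.7704e-5)
D - w = 7375 - 1*(-1/10235) = 7375 + 1/10235 = 75483126/10235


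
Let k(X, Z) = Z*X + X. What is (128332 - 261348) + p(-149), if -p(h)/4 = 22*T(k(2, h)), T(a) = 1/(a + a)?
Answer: -9843173/74 ≈ -1.3302e+5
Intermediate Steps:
k(X, Z) = X + X*Z (k(X, Z) = X*Z + X = X + X*Z)
T(a) = 1/(2*a)
p(h) = -44/(2 + 2*h) (p(h) = -88*1/(2*((2*(1 + h)))) = -88*1/(2*(2 + 2*h)) = -44/(2 + 2*h))
(128332 - 261348) + p(-149) = (128332 - 261348) - 22/(1 - 149) = -133016 - 22/(-148) = -133016 - 22*(-1/148) = -133016 + 11/74 = -9843173/74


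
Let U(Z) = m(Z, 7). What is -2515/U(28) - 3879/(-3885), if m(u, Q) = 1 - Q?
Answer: 3264683/7770 ≈ 420.17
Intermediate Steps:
U(Z) = -6 (U(Z) = 1 - 1*7 = 1 - 7 = -6)
-2515/U(28) - 3879/(-3885) = -2515/(-6) - 3879/(-3885) = -2515*(-⅙) - 3879*(-1/3885) = 2515/6 + 1293/1295 = 3264683/7770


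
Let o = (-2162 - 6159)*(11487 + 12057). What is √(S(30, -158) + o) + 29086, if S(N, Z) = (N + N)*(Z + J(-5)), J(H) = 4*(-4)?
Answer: 29086 + 24*I*√340139 ≈ 29086.0 + 13997.0*I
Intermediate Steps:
o = -195909624 (o = -8321*23544 = -195909624)
J(H) = -16
S(N, Z) = 2*N*(-16 + Z) (S(N, Z) = (N + N)*(Z - 16) = (2*N)*(-16 + Z) = 2*N*(-16 + Z))
√(S(30, -158) + o) + 29086 = √(2*30*(-16 - 158) - 195909624) + 29086 = √(2*30*(-174) - 195909624) + 29086 = √(-10440 - 195909624) + 29086 = √(-195920064) + 29086 = 24*I*√340139 + 29086 = 29086 + 24*I*√340139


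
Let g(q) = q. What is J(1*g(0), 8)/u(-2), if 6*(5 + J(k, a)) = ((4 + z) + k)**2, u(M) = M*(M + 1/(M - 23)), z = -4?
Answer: -125/102 ≈ -1.2255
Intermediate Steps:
u(M) = M*(M + 1/(-23 + M))
J(k, a) = -5 + k**2/6 (J(k, a) = -5 + ((4 - 4) + k)**2/6 = -5 + (0 + k)**2/6 = -5 + k**2/6)
J(1*g(0), 8)/u(-2) = (-5 + (1*0)**2/6)/((-2*(1 + (-2)**2 - 23*(-2))/(-23 - 2))) = (-5 + (1/6)*0**2)/((-2*(1 + 4 + 46)/(-25))) = (-5 + (1/6)*0)/((-2*(-1/25)*51)) = (-5 + 0)/(102/25) = (25/102)*(-5) = -125/102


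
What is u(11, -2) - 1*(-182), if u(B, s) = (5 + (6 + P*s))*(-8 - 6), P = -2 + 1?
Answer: 0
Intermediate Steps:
P = -1
u(B, s) = -154 + 14*s (u(B, s) = (5 + (6 - s))*(-8 - 6) = (11 - s)*(-14) = -154 + 14*s)
u(11, -2) - 1*(-182) = (-154 + 14*(-2)) - 1*(-182) = (-154 - 28) + 182 = -182 + 182 = 0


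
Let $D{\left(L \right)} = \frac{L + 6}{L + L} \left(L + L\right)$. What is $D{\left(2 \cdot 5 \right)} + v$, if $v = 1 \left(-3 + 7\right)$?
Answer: $20$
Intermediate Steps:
$D{\left(L \right)} = 6 + L$ ($D{\left(L \right)} = \frac{6 + L}{2 L} 2 L = 6 + L$)
$v = 4$ ($v = 1 \cdot 4 = 4$)
$D{\left(2 \cdot 5 \right)} + v = \left(6 + 2 \cdot 5\right) + 4 = \left(6 + 10\right) + 4 = 16 + 4 = 20$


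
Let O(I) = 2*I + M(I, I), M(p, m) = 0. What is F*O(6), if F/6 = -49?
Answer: -3528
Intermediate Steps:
F = -294 (F = 6*(-49) = -294)
O(I) = 2*I (O(I) = 2*I + 0 = 2*I)
F*O(6) = -588*6 = -294*12 = -3528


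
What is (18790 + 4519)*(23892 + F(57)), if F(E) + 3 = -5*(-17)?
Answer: 558809966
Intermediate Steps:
F(E) = 82 (F(E) = -3 - 5*(-17) = -3 + 85 = 82)
(18790 + 4519)*(23892 + F(57)) = (18790 + 4519)*(23892 + 82) = 23309*23974 = 558809966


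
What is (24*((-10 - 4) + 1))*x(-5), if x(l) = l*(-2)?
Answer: -3120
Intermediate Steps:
x(l) = -2*l
(24*((-10 - 4) + 1))*x(-5) = (24*((-10 - 4) + 1))*(-2*(-5)) = (24*(-14 + 1))*10 = (24*(-13))*10 = -312*10 = -3120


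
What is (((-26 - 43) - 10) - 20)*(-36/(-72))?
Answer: -99/2 ≈ -49.500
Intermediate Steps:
(((-26 - 43) - 10) - 20)*(-36/(-72)) = ((-69 - 10) - 20)*(-36*(-1/72)) = (-79 - 20)*(½) = -99*½ = -99/2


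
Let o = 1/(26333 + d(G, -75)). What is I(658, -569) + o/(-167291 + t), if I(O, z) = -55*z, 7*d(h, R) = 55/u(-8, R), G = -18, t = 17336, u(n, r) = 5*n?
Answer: 6920238042828769/221129191335 ≈ 31295.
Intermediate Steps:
d(h, R) = -11/56 (d(h, R) = (55/((5*(-8))))/7 = (55/(-40))/7 = (55*(-1/40))/7 = (⅐)*(-11/8) = -11/56)
o = 56/1474637 (o = 1/(26333 - 11/56) = 1/(1474637/56) = 56/1474637 ≈ 3.7975e-5)
I(658, -569) + o/(-167291 + t) = -55*(-569) + 56/(1474637*(-167291 + 17336)) = 31295 + (56/1474637)/(-149955) = 31295 + (56/1474637)*(-1/149955) = 31295 - 56/221129191335 = 6920238042828769/221129191335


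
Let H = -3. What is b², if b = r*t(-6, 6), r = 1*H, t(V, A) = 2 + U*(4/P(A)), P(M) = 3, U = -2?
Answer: 4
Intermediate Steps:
t(V, A) = -⅔ (t(V, A) = 2 - 8/3 = -⅔)
r = -3 (r = 1*(-3) = -3)
b = 2 (b = -3*(-⅔) = 2)
b² = 2² = 4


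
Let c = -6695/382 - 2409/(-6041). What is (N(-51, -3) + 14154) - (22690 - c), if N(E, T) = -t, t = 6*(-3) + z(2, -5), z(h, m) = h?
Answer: -19700804497/2307662 ≈ -8537.1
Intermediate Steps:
c = -39524257/2307662 (c = -6695*1/382 - 2409*(-1/6041) = -6695/382 + 2409/6041 = -39524257/2307662 ≈ -17.127)
t = -16 (t = 6*(-3) + 2 = -18 + 2 = -16)
N(E, T) = 16 (N(E, T) = -1*(-16) = 16)
(N(-51, -3) + 14154) - (22690 - c) = (16 + 14154) - (22690 - 1*(-39524257/2307662)) = 14170 - (22690 + 39524257/2307662) = 14170 - 1*52400375037/2307662 = 14170 - 52400375037/2307662 = -19700804497/2307662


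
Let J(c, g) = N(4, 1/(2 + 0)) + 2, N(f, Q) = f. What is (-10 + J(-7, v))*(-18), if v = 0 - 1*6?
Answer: 72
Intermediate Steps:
v = -6 (v = 0 - 6 = -6)
J(c, g) = 6 (J(c, g) = 4 + 2 = 6)
(-10 + J(-7, v))*(-18) = (-10 + 6)*(-18) = -4*(-18) = 72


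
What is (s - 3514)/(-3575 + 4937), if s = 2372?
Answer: -571/681 ≈ -0.83847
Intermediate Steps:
(s - 3514)/(-3575 + 4937) = (2372 - 3514)/(-3575 + 4937) = -1142/1362 = -1142*1/1362 = -571/681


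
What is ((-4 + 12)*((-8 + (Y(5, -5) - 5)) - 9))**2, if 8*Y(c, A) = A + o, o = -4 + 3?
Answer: 33124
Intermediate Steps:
o = -1
Y(c, A) = -1/8 + A/8 (Y(c, A) = (A - 1)/8 = (-1 + A)/8 = -1/8 + A/8)
((-4 + 12)*((-8 + (Y(5, -5) - 5)) - 9))**2 = ((-4 + 12)*((-8 + ((-1/8 + (1/8)*(-5)) - 5)) - 9))**2 = (8*((-8 + ((-1/8 - 5/8) - 5)) - 9))**2 = (8*((-8 + (-3/4 - 5)) - 9))**2 = (8*((-8 - 23/4) - 9))**2 = (8*(-55/4 - 9))**2 = (8*(-91/4))**2 = (-182)**2 = 33124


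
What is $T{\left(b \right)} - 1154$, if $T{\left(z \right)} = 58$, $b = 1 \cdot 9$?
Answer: $-1096$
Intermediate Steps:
$b = 9$
$T{\left(b \right)} - 1154 = 58 - 1154 = -1096$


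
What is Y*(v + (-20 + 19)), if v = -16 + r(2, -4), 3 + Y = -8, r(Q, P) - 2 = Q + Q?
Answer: 121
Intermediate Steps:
r(Q, P) = 2 + 2*Q (r(Q, P) = 2 + (Q + Q) = 2 + 2*Q)
Y = -11 (Y = -3 - 8 = -11)
v = -10 (v = -16 + (2 + 2*2) = -16 + (2 + 4) = -16 + 6 = -10)
Y*(v + (-20 + 19)) = -11*(-10 + (-20 + 19)) = -11*(-10 - 1) = -11*(-11) = 121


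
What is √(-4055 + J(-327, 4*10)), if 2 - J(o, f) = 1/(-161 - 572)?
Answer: 4*I*√136101974/733 ≈ 63.663*I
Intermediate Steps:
J(o, f) = 1467/733 (J(o, f) = 2 - 1/(-161 - 572) = 2 - 1/(-733) = 2 - 1*(-1/733) = 2 + 1/733 = 1467/733)
√(-4055 + J(-327, 4*10)) = √(-4055 + 1467/733) = √(-2970848/733) = 4*I*√136101974/733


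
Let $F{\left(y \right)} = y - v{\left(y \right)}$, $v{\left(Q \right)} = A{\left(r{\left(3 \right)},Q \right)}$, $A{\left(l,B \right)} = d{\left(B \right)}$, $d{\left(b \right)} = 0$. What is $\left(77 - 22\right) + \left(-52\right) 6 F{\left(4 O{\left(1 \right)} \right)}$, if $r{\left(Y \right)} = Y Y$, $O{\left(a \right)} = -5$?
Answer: $6295$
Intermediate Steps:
$r{\left(Y \right)} = Y^{2}$
$A{\left(l,B \right)} = 0$
$v{\left(Q \right)} = 0$
$F{\left(y \right)} = y$ ($F{\left(y \right)} = y - 0 = y + 0 = y$)
$\left(77 - 22\right) + \left(-52\right) 6 F{\left(4 O{\left(1 \right)} \right)} = \left(77 - 22\right) + \left(-52\right) 6 \cdot 4 \left(-5\right) = 55 - -6240 = 55 + 6240 = 6295$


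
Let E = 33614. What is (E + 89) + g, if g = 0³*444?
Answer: 33703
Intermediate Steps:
g = 0 (g = 0*444 = 0)
(E + 89) + g = (33614 + 89) + 0 = 33703 + 0 = 33703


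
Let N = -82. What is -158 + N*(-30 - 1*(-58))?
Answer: -2454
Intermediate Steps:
-158 + N*(-30 - 1*(-58)) = -158 - 82*(-30 - 1*(-58)) = -158 - 82*(-30 + 58) = -158 - 82*28 = -158 - 2296 = -2454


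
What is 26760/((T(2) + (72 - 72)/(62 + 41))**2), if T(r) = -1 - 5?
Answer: 2230/3 ≈ 743.33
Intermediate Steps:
T(r) = -6
26760/((T(2) + (72 - 72)/(62 + 41))**2) = 26760/((-6 + (72 - 72)/(62 + 41))**2) = 26760/((-6 + 0/103)**2) = 26760/((-6 + 0*(1/103))**2) = 26760/((-6 + 0)**2) = 26760/((-6)**2) = 26760/36 = 26760*(1/36) = 2230/3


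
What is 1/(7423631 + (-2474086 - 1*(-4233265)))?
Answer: 1/9182810 ≈ 1.0890e-7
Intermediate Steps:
1/(7423631 + (-2474086 - 1*(-4233265))) = 1/(7423631 + (-2474086 + 4233265)) = 1/(7423631 + 1759179) = 1/9182810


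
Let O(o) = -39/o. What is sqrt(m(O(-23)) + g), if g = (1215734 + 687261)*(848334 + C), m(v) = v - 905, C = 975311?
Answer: sqrt(1835834890096127)/23 ≈ 1.8629e+6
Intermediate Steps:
m(v) = -905 + v
g = 3470387316775 (g = (1215734 + 687261)*(848334 + 975311) = 1902995*1823645 = 3470387316775)
sqrt(m(O(-23)) + g) = sqrt((-905 - 39/(-23)) + 3470387316775) = sqrt((-905 - 39*(-1/23)) + 3470387316775) = sqrt((-905 + 39/23) + 3470387316775) = sqrt(-20776/23 + 3470387316775) = sqrt(79818908265049/23) = sqrt(1835834890096127)/23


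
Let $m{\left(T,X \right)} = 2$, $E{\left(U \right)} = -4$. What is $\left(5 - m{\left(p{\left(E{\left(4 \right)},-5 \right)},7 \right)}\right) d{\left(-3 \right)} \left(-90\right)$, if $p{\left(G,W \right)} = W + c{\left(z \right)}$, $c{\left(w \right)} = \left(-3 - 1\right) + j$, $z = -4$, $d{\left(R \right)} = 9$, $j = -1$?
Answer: $-2430$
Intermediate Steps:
$c{\left(w \right)} = -5$ ($c{\left(w \right)} = \left(-3 - 1\right) - 1 = -4 - 1 = -5$)
$p{\left(G,W \right)} = -5 + W$ ($p{\left(G,W \right)} = W - 5 = -5 + W$)
$\left(5 - m{\left(p{\left(E{\left(4 \right)},-5 \right)},7 \right)}\right) d{\left(-3 \right)} \left(-90\right) = \left(5 - 2\right) 9 \left(-90\right) = 3 \cdot 9 \left(-90\right) = 27 \left(-90\right) = -2430$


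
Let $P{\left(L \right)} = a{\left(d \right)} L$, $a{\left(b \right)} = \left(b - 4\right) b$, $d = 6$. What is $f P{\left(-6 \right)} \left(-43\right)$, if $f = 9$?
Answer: $27864$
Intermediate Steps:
$a{\left(b \right)} = b \left(-4 + b\right)$ ($a{\left(b \right)} = \left(-4 + b\right) b = b \left(-4 + b\right)$)
$P{\left(L \right)} = 12 L$ ($P{\left(L \right)} = 6 \left(-4 + 6\right) L = 6 \cdot 2 L = 12 L$)
$f P{\left(-6 \right)} \left(-43\right) = 9 \cdot 12 \left(-6\right) \left(-43\right) = 9 \left(-72\right) \left(-43\right) = \left(-648\right) \left(-43\right) = 27864$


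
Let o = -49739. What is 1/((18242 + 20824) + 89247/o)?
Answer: 49739/1943014527 ≈ 2.5599e-5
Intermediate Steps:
1/((18242 + 20824) + 89247/o) = 1/((18242 + 20824) + 89247/(-49739)) = 1/(39066 + 89247*(-1/49739)) = 1/(39066 - 89247/49739) = 1/(1943014527/49739) = 49739/1943014527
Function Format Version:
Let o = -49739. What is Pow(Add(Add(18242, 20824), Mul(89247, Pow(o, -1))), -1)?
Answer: Rational(49739, 1943014527) ≈ 2.5599e-5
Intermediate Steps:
Pow(Add(Add(18242, 20824), Mul(89247, Pow(o, -1))), -1) = Pow(Add(Add(18242, 20824), Mul(89247, Pow(-49739, -1))), -1) = Pow(Add(39066, Mul(89247, Rational(-1, 49739))), -1) = Pow(Add(39066, Rational(-89247, 49739)), -1) = Pow(Rational(1943014527, 49739), -1) = Rational(49739, 1943014527)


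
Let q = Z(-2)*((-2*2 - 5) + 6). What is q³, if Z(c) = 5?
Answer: -3375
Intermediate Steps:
q = -15 (q = 5*((-2*2 - 5) + 6) = 5*((-4 - 5) + 6) = 5*(-9 + 6) = 5*(-3) = -15)
q³ = (-15)³ = -3375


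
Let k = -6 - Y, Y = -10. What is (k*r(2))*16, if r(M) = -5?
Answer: -320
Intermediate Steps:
k = 4 (k = -6 - 1*(-10) = -6 + 10 = 4)
(k*r(2))*16 = (4*(-5))*16 = -20*16 = -320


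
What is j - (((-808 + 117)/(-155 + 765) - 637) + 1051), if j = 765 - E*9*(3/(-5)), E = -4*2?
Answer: 188449/610 ≈ 308.93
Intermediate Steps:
E = -8
j = 3609/5 (j = 765 - (-8)*9*(3/(-5)) = 765 - (-8)*9*(3*(-⅕)) = 765 - (-8)*9*(-⅗) = 765 - (-8)*(-27)/5 = 765 - 1*216/5 = 765 - 216/5 = 3609/5 ≈ 721.80)
j - (((-808 + 117)/(-155 + 765) - 637) + 1051) = 3609/5 - (((-808 + 117)/(-155 + 765) - 637) + 1051) = 3609/5 - ((-691/610 - 637) + 1051) = 3609/5 - (-389261/610 + 1051) = 3609/5 - 1*251849/610 = 3609/5 - 251849/610 = 188449/610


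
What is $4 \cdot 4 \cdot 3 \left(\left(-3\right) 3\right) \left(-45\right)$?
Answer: $19440$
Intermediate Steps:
$4 \cdot 4 \cdot 3 \left(\left(-3\right) 3\right) \left(-45\right) = 16 \cdot 3 \left(-9\right) \left(-45\right) = 48 \left(-9\right) \left(-45\right) = \left(-432\right) \left(-45\right) = 19440$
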